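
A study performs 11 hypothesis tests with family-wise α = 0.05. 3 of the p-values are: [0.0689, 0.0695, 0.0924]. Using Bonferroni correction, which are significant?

Bonferroni α = 0.05/11 = 0.00455. None of the given p-values are significant.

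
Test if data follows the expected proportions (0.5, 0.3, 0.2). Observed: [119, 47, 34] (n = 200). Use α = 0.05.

Expected: [100.0, 60.0, 40.0]. χ² = 7.327. df = 2, critical = 5.991. Reject H₀.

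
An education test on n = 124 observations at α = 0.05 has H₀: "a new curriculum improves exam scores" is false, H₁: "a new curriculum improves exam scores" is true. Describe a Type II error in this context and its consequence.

Type II error: failing to reject H₀ when it is false — concluding that a new curriculum improves exam scores is not supported when in fact it is. Consequence: keeping the old curriculum when the new one would have helped students.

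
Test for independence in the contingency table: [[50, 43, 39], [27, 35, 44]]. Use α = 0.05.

χ² = 5.214. df = 2, critical = 5.991. Fail to reject H₀. No evidence of dependence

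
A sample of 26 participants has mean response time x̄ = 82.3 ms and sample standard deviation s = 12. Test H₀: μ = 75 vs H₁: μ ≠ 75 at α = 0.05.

t = (x̄ - μ₀)/(s/√n) = (82.3 - 75)/(12/√26) = 3.102. df = 25, critical t = ±2.06. Reject H₀.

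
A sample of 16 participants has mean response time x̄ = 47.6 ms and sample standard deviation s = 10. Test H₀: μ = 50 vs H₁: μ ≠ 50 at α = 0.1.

t = (x̄ - μ₀)/(s/√n) = (47.6 - 50)/(10/√16) = -0.96. df = 15, critical t = ±1.753. Fail to reject H₀.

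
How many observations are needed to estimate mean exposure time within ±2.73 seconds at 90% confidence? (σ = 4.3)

n = (z*σ/E)² = (1.645×4.3/2.73)² = 6.7 → n = 7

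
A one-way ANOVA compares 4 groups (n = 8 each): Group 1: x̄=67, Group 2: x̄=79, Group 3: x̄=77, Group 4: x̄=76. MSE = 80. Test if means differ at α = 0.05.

Grand mean = 74.75. SS_between = 678.0, MS_between = 226.0. F = 2.825, F_crit ≈ 2.947. Fail to reject H₀.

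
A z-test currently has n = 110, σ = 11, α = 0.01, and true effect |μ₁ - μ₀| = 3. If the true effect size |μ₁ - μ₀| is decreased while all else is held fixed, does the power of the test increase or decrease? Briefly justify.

Power decreases: a smaller true effect decreases the non-centrality λ = |μ₁ - μ₀|/(σ/√n).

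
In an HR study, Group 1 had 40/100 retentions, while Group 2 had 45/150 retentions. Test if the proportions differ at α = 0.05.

p̂₁ = 0.4, p̂₂ = 0.3, pooled p̂ = 0.34. z = 1.635. Critical: ±1.96. Fail to reject H₀.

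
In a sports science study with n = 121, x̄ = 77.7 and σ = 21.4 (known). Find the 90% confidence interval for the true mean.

CI = x̄ ± z*(σ/√n) = 77.7 ± 1.645(21.4/√121) = 77.7 ± 3.2 = (74.5, 80.9)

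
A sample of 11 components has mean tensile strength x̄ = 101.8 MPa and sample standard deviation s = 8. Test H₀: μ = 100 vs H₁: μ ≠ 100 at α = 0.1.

t = (x̄ - μ₀)/(s/√n) = (101.8 - 100)/(8/√11) = 0.746. df = 10, critical t = ±1.812. Fail to reject H₀.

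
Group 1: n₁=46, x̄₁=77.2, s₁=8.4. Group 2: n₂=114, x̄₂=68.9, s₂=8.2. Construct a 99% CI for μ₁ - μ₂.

Difference = 8.3. SE = √(8.4²/46 + 8.2²/114) = 1.457. CI = (4.55, 12.05)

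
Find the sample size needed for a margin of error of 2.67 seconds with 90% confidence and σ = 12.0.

n = (z*σ/E)² = (1.645×12.0/2.67)² = 54.7 → n = 55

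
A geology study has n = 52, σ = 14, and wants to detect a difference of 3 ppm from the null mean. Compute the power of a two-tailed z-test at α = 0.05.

SE = σ/√n = 14/√52 = 1.941. Non-centrality λ = d/SE = 3/1.941 = 1.545. Power ≈ Φ(λ - z_{α/2}) = Φ(1.545 - 1.96) = Φ(-0.415) = 0.339.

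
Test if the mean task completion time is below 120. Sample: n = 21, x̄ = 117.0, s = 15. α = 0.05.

t = (117.0 - 120)/(15/√21) = -0.917, df = 20. Critical t = -1.725. Fail to reject H₀.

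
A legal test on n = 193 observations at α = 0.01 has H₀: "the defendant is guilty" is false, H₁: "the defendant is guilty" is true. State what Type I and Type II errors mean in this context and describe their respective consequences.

Type I (false positive): concluding that the defendant is guilty when it is not — convicting an innocent person. Type II (false negative): failing to conclude that the defendant is guilty when it is — acquitting a guilty person. Which is costlier depends on domain priorities and is a judgement call rather than a statistical fact.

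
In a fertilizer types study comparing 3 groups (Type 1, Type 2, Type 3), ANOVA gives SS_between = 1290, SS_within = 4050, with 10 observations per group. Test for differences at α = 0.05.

df_between = 2, df_within = 27. F = MS_between/MS_within = 645.0/150.0 = 4.3. F_crit ≈ 3.354. Reject H₀. At least one mean differs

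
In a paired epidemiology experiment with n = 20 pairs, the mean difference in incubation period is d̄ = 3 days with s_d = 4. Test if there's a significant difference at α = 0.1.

t = d̄/(s_d/√n) = 3/(4/√20) = 3.354. df = 19, critical t = ±1.729. Reject H₀.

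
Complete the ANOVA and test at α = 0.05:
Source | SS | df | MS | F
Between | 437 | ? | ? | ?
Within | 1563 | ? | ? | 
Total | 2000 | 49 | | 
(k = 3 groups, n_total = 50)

df_between = 2, df_within = 47. MS_between = 218.5, MS_within = 33.26. F = 6.57, F_crit ≈ 3.195. Reject H₀.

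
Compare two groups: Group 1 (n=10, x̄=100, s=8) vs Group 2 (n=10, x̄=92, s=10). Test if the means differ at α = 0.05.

Pooled sp = 9.06. t = 1.975, df = 18. Critical t = ±2.101. Fail to reject H₀.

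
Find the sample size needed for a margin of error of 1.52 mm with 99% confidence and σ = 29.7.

n = (z*σ/E)² = (2.576×29.7/1.52)² = 2533.5 → n = 2534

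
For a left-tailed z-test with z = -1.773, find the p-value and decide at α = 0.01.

p = P(Z < -1.773) = Φ(-1.773) ≈ 0.0381. Since p ≥ 0.01, fail to reject H₀ (not significant) at α = 0.01.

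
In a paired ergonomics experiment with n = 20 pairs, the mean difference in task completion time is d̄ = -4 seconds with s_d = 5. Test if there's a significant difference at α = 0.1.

t = d̄/(s_d/√n) = -4/(5/√20) = -3.578. df = 19, critical t = ±1.729. Reject H₀.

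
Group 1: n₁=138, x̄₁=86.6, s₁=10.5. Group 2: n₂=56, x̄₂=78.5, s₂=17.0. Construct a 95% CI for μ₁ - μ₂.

Difference = 8.1. SE = √(10.5²/138 + 17.0²/56) = 2.441. CI = (3.32, 12.88)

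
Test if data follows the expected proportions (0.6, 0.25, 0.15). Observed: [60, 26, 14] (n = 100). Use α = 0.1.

Expected: [60.0, 25.0, 15.0]. χ² = 0.107. df = 2, critical = 4.605. Fail to reject H₀.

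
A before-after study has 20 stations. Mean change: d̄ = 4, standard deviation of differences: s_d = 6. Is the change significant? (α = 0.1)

t = d̄/(s_d/√n) = 4/(6/√20) = 2.981. df = 19, critical t = ±1.729. Reject H₀.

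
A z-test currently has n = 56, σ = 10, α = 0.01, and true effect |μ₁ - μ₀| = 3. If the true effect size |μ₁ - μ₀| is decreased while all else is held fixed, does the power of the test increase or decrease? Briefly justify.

Power decreases: a smaller true effect decreases the non-centrality λ = |μ₁ - μ₀|/(σ/√n).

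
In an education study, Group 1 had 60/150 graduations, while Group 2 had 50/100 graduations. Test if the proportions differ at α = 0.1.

p̂₁ = 0.4, p̂₂ = 0.5, pooled p̂ = 0.44. z = -1.56. Critical: ±1.645. Fail to reject H₀.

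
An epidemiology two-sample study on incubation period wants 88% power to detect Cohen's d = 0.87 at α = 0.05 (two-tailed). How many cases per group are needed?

z_{α/2} = 1.96, z_β = Φ⁻¹(0.88) = 1.175. For large effect (d = 0.87): n per group = 2(z_{α/2} + z_β)²/d² = 2(1.96 + 1.175)²/0.87² = 26.0 → 26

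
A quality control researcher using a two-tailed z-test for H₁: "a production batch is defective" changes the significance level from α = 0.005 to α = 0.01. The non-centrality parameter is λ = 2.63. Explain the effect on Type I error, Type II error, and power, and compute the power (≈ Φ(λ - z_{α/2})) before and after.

Increasing α from 0.005 to 0.01:
• Type I error rate increases (α is the Type I rate by definition).
• Critical value moves from z_{α/2} = 2.807 to 2.576, so power = Φ(λ - z_{α/2}) goes from Φ(2.63 - 2.807) = 0.43 to Φ(2.63 - 2.576) = 0.522.
• Type II error rate β = 1 - power therefore decreases (0.57 → 0.478).
Appropriate when false negatives are costly — here, shipping a defective batch — faulty products reach customers.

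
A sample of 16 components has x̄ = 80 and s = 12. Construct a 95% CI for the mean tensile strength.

CI = x̄ ± t*(s/√n) = 80 ± 2.131(12/√16) = (73.61, 86.39)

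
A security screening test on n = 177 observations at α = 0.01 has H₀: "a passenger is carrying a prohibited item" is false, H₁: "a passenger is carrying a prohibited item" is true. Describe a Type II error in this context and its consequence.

Type II error: failing to reject H₀ when it is false — concluding that a passenger is carrying a prohibited item is not supported when in fact it is. Consequence: letting a prohibited item through — security breach.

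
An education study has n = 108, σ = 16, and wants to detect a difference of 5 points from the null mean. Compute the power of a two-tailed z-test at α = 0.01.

SE = σ/√n = 16/√108 = 1.54. Non-centrality λ = d/SE = 5/1.54 = 3.248. Power ≈ Φ(λ - z_{α/2}) = Φ(3.248 - 2.576) = Φ(0.672) = 0.749.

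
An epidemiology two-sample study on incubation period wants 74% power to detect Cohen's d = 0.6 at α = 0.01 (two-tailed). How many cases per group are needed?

z_{α/2} = 2.576, z_β = Φ⁻¹(0.74) = 0.643. For medium effect (d = 0.6): n per group = 2(z_{α/2} + z_β)²/d² = 2(2.576 + 0.643)²/0.6² = 57.6 → 58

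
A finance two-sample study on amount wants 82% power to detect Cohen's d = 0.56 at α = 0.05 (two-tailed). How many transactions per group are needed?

z_{α/2} = 1.96, z_β = Φ⁻¹(0.82) = 0.915. For medium effect (d = 0.56): n per group = 2(z_{α/2} + z_β)²/d² = 2(1.96 + 0.915)²/0.56² = 52.7 → 53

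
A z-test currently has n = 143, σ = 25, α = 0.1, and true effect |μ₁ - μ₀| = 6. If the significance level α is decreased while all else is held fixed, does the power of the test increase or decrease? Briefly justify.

Power decreases: a smaller α raises the critical value, so less of the H₁ sampling distribution falls in the rejection region.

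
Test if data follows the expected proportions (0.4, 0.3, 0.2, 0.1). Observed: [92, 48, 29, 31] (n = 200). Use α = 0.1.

Expected: [80.0, 60.0, 40.0, 20.0]. χ² = 13.275. df = 3, critical = 6.251. Reject H₀.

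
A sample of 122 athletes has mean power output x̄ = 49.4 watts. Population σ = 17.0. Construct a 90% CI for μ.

CI = x̄ ± z*(σ/√n) = 49.4 ± 1.645(17.0/√122) = 49.4 ± 2.53 = (46.87, 51.93)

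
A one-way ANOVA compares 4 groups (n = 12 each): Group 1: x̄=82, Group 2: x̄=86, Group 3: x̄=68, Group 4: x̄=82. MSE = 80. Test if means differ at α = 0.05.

Grand mean = 79.5. SS_between = 2244.0, MS_between = 748.0. F = 9.35, F_crit ≈ 2.816. Reject H₀.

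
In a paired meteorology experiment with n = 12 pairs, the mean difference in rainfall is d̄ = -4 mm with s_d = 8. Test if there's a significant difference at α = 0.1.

t = d̄/(s_d/√n) = -4/(8/√12) = -1.732. df = 11, critical t = ±1.796. Fail to reject H₀.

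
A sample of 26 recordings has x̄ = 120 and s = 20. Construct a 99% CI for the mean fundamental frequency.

CI = x̄ ± t*(s/√n) = 120 ± 2.787(20/√26) = (109.07, 130.93)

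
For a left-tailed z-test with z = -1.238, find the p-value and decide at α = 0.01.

p = P(Z < -1.238) = Φ(-1.238) ≈ 0.1079. Since p ≥ 0.01, fail to reject H₀ (not significant) at α = 0.01.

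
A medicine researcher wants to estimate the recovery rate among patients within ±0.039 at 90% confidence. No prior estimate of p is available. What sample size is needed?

Conservative approach: use p = 0.5 (maximizes p(1-p) = 0.25). n = z²(0.25)/E² = 1.645²×0.25/0.039² = 444.8 → n = 445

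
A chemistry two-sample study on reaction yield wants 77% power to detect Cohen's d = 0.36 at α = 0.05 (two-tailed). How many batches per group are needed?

z_{α/2} = 1.96, z_β = Φ⁻¹(0.77) = 0.739. For small effect (d = 0.36): n per group = 2(z_{α/2} + z_β)²/d² = 2(1.96 + 0.739)²/0.36² = 112.4 → 113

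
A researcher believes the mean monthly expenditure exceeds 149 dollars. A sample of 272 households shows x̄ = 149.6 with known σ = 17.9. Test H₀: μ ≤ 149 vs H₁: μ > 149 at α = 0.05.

z = 0.553. Critical value: 1.645. Fail to reject H₀.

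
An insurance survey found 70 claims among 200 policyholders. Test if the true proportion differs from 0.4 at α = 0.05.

p̂ = 0.35, p₀ = 0.4. z = (p̂ - p₀)/√(p₀(1-p₀)/n) = -1.443. Critical: ±1.96. Fail to reject H₀.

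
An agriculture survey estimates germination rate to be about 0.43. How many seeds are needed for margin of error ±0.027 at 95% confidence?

n = z²p(1-p)/E² = 1.96²×0.43×0.57/0.027² = 1291.6 → n = 1292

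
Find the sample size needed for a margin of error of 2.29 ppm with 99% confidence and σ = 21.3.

n = (z*σ/E)² = (2.576×21.3/2.29)² = 574.1 → n = 575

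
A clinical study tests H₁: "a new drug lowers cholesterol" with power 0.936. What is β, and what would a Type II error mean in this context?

β = 1 - power = 1 - 0.936 = 0.064. A Type II error is failing to reject H₀ when H₀ is false (false negative) — here, failing to conclude that a new drug lowers cholesterol when in fact it is true. Consequence: shelving an effective drug — patients miss out on a treatment that would have helped.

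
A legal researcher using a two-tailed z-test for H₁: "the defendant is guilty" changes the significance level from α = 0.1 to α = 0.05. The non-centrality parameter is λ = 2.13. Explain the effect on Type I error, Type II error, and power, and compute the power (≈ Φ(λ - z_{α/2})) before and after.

Decreasing α from 0.1 to 0.05:
• Type I error rate decreases (α is the Type I rate by definition).
• Critical value moves from z_{α/2} = 1.645 to 1.96, so power = Φ(λ - z_{α/2}) goes from Φ(2.13 - 1.645) = 0.686 to Φ(2.13 - 1.96) = 0.567.
• Type II error rate β = 1 - power therefore increases (0.314 → 0.433).
Appropriate when false positives are costly — here, convicting an innocent person.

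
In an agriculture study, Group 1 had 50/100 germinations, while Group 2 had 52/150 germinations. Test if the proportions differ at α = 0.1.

p̂₁ = 0.5, p̂₂ = 0.347, pooled p̂ = 0.408. z = 2.417. Critical: ±1.645. Reject H₀.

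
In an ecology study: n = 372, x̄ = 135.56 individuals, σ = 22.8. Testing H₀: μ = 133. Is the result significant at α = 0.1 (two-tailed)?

z = (135.56 - 133)/(22.8/√372) = 2.166. Since |z| > 1.645, significant at α = 0.1.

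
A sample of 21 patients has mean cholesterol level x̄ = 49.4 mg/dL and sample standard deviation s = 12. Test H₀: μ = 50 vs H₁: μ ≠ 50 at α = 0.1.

t = (x̄ - μ₀)/(s/√n) = (49.4 - 50)/(12/√21) = -0.229. df = 20, critical t = ±1.725. Fail to reject H₀.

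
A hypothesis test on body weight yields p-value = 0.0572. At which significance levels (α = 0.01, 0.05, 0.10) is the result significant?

p = 0.0572. Significant at: α = 0.1.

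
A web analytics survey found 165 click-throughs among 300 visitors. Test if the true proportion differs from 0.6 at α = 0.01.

p̂ = 0.55, p₀ = 0.6. z = (p̂ - p₀)/√(p₀(1-p₀)/n) = -1.768. Critical: ±2.576. Fail to reject H₀.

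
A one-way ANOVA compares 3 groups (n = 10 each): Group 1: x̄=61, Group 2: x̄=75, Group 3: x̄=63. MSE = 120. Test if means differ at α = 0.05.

Grand mean = 66.33. SS_between = 1146.67, MS_between = 573.33. F = 4.778, F_crit ≈ 3.354. Reject H₀.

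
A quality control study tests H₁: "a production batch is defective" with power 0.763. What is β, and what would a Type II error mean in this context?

β = 1 - power = 1 - 0.763 = 0.237. A Type II error is failing to reject H₀ when H₀ is false (false negative) — here, failing to conclude that a production batch is defective when in fact it is true. Consequence: shipping a defective batch — faulty products reach customers.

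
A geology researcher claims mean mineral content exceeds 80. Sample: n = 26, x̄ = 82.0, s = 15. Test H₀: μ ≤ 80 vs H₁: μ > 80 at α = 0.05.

t = (82.0 - 80)/(15/√26) = 0.68, df = 25. Critical t = 1.708. Fail to reject H₀.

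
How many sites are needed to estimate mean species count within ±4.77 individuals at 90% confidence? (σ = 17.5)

n = (z*σ/E)² = (1.645×17.5/4.77)² = 36.4 → n = 37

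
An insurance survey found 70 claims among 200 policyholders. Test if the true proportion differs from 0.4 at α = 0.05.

p̂ = 0.35, p₀ = 0.4. z = (p̂ - p₀)/√(p₀(1-p₀)/n) = -1.443. Critical: ±1.96. Fail to reject H₀.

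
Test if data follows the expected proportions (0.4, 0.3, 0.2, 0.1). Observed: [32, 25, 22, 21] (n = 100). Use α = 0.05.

Expected: [40.0, 30.0, 20.0, 10.0]. χ² = 14.733. df = 3, critical = 7.815. Reject H₀.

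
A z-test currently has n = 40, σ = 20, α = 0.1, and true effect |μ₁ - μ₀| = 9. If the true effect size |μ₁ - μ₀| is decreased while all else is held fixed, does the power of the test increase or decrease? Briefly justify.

Power decreases: a smaller true effect decreases the non-centrality λ = |μ₁ - μ₀|/(σ/√n).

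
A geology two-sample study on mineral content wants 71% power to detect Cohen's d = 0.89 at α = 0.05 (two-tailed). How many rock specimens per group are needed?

z_{α/2} = 1.96, z_β = Φ⁻¹(0.71) = 0.553. For large effect (d = 0.89): n per group = 2(z_{α/2} + z_β)²/d² = 2(1.96 + 0.553)²/0.89² = 15.9 → 16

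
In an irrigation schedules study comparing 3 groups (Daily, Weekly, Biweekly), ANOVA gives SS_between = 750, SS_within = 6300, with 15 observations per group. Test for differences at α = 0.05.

df_between = 2, df_within = 42. F = MS_between/MS_within = 375.0/150.0 = 2.5. F_crit ≈ 3.22. Fail to reject H₀.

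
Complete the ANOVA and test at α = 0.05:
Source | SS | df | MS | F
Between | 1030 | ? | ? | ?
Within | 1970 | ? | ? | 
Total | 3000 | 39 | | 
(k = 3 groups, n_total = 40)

df_between = 2, df_within = 37. MS_between = 515.0, MS_within = 53.24. F = 9.673, F_crit ≈ 3.252. Reject H₀.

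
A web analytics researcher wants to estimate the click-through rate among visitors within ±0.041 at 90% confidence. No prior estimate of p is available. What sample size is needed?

Conservative approach: use p = 0.5 (maximizes p(1-p) = 0.25). n = z²(0.25)/E² = 1.645²×0.25/0.041² = 402.4 → n = 403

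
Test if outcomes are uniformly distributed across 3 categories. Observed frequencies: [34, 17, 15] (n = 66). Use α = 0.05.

Expected = 22 each. χ² = Σ(O-E)²/E = 9.909. df = 2, critical value = 5.991. Reject H₀.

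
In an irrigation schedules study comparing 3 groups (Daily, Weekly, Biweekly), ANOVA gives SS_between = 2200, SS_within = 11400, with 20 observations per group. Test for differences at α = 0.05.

df_between = 2, df_within = 57. F = MS_between/MS_within = 1100.0/200.0 = 5.5. F_crit ≈ 3.159. Reject H₀. At least one mean differs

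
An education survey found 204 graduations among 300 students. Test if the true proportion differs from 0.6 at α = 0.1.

p̂ = 0.68, p₀ = 0.6. z = (p̂ - p₀)/√(p₀(1-p₀)/n) = 2.828. Critical: ±1.645. Reject H₀.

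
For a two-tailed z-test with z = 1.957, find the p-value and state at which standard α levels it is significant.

p = 2·P(Z > |1.957|) = 2·(1 - Φ(1.957)) ≈ 0.0503. Significant at α = 0.1.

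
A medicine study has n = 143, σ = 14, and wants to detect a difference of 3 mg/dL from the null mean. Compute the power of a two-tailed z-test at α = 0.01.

SE = σ/√n = 14/√143 = 1.171. Non-centrality λ = d/SE = 3/1.171 = 2.562. Power ≈ Φ(λ - z_{α/2}) = Φ(2.562 - 2.576) = Φ(-0.014) = 0.495.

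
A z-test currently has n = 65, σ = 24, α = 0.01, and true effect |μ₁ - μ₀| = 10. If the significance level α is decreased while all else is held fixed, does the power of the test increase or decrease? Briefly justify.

Power decreases: a smaller α raises the critical value, so less of the H₁ sampling distribution falls in the rejection region.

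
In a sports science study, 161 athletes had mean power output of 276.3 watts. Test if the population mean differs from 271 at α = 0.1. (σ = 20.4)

z = (x̄ - μ₀)/(σ/√n) = (276.3 - 271)/(20.4/√161) = 3.297. Critical value: ±1.645. Since |3.297| > 1.645, Reject H₀.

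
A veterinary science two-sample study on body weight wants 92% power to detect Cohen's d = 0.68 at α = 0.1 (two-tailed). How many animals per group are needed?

z_{α/2} = 1.645, z_β = Φ⁻¹(0.92) = 1.405. For medium effect (d = 0.68): n per group = 2(z_{α/2} + z_β)²/d² = 2(1.645 + 1.405)²/0.68² = 40.2 → 41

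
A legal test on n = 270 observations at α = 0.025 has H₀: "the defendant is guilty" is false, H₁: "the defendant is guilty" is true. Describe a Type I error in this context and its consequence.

Type I error: rejecting H₀ when it is true — concluding that the defendant is guilty when in fact it is not. Consequence: convicting an innocent person.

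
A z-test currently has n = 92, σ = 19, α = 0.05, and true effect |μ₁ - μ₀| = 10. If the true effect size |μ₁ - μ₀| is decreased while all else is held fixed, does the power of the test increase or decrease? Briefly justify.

Power decreases: a smaller true effect decreases the non-centrality λ = |μ₁ - μ₀|/(σ/√n).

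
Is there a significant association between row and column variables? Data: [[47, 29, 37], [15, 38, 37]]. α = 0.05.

χ² = 15.316. df = 2, critical = 5.991. Reject H₀. Variables are dependent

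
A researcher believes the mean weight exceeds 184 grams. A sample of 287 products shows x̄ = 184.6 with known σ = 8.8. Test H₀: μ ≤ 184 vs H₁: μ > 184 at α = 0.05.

z = 1.155. Critical value: 1.645. Fail to reject H₀.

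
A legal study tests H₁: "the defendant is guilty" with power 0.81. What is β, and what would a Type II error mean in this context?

β = 1 - power = 1 - 0.81 = 0.19. A Type II error is failing to reject H₀ when H₀ is false (false negative) — here, failing to conclude that the defendant is guilty when in fact it is true. Consequence: acquitting a guilty person.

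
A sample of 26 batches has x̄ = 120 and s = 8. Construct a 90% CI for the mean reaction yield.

CI = x̄ ± t*(s/√n) = 120 ± 1.708(8/√26) = (117.32, 122.68)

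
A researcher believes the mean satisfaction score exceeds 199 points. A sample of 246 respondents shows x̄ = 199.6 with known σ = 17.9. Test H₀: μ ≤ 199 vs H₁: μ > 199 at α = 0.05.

z = 0.526. Critical value: 1.645. Fail to reject H₀.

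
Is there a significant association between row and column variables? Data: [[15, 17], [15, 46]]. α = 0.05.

χ² = 4.77. df = 1, critical = 3.841. Reject H₀. Variables are dependent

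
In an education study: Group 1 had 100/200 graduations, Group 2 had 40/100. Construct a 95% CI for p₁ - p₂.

p̂₁ = 0.5, p̂₂ = 0.4. Difference = 0.1. CI = (-0.018, 0.218)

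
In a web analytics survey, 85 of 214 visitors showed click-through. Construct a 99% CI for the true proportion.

p̂ = 0.397. CI = p̂ ± z*√(p̂(1-p̂)/n) = (0.311, 0.483)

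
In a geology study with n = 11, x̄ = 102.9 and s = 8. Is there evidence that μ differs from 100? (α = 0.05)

t = (x̄ - μ₀)/(s/√n) = (102.9 - 100)/(8/√11) = 1.202. df = 10, critical t = ±2.228. Fail to reject H₀.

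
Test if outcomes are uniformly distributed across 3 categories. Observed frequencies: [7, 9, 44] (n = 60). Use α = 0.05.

Expected = 20 each. χ² = Σ(O-E)²/E = 43.3. df = 2, critical value = 5.991. Reject H₀.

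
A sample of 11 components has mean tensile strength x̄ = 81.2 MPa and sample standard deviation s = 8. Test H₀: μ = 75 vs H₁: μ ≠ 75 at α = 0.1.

t = (x̄ - μ₀)/(s/√n) = (81.2 - 75)/(8/√11) = 2.57. df = 10, critical t = ±1.812. Reject H₀.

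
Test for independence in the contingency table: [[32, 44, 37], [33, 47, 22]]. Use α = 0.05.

χ² = 3.374. df = 2, critical = 5.991. Fail to reject H₀. No evidence of dependence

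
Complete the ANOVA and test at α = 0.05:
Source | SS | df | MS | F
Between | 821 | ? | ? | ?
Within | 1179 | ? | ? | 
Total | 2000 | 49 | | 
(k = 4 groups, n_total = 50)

df_between = 3, df_within = 46. MS_between = 273.67, MS_within = 25.63. F = 10.677, F_crit ≈ 2.807. Reject H₀.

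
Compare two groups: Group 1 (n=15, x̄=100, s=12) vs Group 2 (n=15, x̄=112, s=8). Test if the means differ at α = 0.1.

Pooled sp = 10.2. t = -3.223, df = 28. Critical t = ±1.701. Reject H₀.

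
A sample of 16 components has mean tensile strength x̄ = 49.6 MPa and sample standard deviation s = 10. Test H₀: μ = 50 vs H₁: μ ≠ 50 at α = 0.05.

t = (x̄ - μ₀)/(s/√n) = (49.6 - 50)/(10/√16) = -0.16. df = 15, critical t = ±2.131. Fail to reject H₀.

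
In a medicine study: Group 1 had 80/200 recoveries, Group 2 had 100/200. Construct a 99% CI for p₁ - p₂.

p̂₁ = 0.4, p̂₂ = 0.5. Difference = -0.1. CI = (-0.228, 0.028)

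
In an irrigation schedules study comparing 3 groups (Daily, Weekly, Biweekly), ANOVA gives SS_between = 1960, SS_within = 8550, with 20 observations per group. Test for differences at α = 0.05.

df_between = 2, df_within = 57. F = MS_between/MS_within = 980.0/150.0 = 6.533. F_crit ≈ 3.159. Reject H₀. At least one mean differs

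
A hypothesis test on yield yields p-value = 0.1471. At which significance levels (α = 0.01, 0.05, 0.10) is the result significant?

p = 0.1471. Not significant at any of the given levels.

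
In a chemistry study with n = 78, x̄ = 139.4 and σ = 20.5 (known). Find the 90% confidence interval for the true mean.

CI = x̄ ± z*(σ/√n) = 139.4 ± 1.645(20.5/√78) = 139.4 ± 3.82 = (135.58, 143.22)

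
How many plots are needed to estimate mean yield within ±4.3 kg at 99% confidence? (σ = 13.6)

n = (z*σ/E)² = (2.576×13.6/4.3)² = 66.4 → n = 67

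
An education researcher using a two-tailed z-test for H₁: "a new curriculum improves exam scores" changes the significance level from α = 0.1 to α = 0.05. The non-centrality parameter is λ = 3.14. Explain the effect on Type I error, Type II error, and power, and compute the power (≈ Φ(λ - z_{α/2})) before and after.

Decreasing α from 0.1 to 0.05:
• Type I error rate decreases (α is the Type I rate by definition).
• Critical value moves from z_{α/2} = 1.645 to 1.96, so power = Φ(λ - z_{α/2}) goes from Φ(3.14 - 1.645) = 0.933 to Φ(3.14 - 1.96) = 0.881.
• Type II error rate β = 1 - power therefore increases (0.067 → 0.119).
Appropriate when false positives are costly — here, adopting a curriculum that gives no real benefit — disruption for nothing.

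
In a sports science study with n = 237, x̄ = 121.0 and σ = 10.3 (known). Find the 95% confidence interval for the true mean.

CI = x̄ ± z*(σ/√n) = 121.0 ± 1.96(10.3/√237) = 121.0 ± 1.31 = (119.69, 122.31)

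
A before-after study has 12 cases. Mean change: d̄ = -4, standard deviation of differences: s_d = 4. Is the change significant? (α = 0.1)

t = d̄/(s_d/√n) = -4/(4/√12) = -3.464. df = 11, critical t = ±1.796. Reject H₀.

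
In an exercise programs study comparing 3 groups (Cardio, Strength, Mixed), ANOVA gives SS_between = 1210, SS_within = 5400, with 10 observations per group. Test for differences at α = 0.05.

df_between = 2, df_within = 27. F = MS_between/MS_within = 605.0/200.0 = 3.025. F_crit ≈ 3.354. Fail to reject H₀.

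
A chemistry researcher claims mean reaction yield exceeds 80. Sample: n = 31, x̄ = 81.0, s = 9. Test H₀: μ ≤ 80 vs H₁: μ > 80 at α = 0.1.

t = (81.0 - 80)/(9/√31) = 0.619, df = 30. Critical t = 1.31. Fail to reject H₀.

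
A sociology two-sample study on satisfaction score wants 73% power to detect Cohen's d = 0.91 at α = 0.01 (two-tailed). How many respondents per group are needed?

z_{α/2} = 2.576, z_β = Φ⁻¹(0.73) = 0.613. For large effect (d = 0.91): n per group = 2(z_{α/2} + z_β)²/d² = 2(2.576 + 0.613)²/0.91² = 24.6 → 25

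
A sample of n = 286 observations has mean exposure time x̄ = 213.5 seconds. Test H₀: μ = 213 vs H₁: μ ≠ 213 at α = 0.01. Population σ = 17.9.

z = (x̄ - μ₀)/(σ/√n) = (213.5 - 213)/(17.9/√286) = 0.472. Critical value: ±2.576. Since |0.472| ≤ 2.576, Fail to reject H₀.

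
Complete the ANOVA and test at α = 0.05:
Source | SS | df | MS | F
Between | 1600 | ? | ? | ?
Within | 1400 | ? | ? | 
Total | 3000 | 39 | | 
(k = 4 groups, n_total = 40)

df_between = 3, df_within = 36. MS_between = 533.33, MS_within = 38.89. F = 13.714, F_crit ≈ 2.866. Reject H₀.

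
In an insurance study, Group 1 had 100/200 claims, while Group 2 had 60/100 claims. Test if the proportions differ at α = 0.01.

p̂₁ = 0.5, p̂₂ = 0.6, pooled p̂ = 0.533. z = -1.637. Critical: ±2.576. Fail to reject H₀.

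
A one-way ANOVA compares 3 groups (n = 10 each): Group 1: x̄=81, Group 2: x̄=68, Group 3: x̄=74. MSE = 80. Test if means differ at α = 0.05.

Grand mean = 74.33. SS_between = 846.67, MS_between = 423.33. F = 5.292, F_crit ≈ 3.354. Reject H₀.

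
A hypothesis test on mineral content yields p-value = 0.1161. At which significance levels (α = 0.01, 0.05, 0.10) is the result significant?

p = 0.1161. Not significant at any of the given levels.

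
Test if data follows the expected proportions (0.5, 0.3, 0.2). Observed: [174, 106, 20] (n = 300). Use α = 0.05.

Expected: [150.0, 90.0, 60.0]. χ² = 33.351. df = 2, critical = 5.991. Reject H₀.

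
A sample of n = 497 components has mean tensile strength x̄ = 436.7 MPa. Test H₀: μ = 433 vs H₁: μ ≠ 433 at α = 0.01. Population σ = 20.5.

z = (x̄ - μ₀)/(σ/√n) = (436.7 - 433)/(20.5/√497) = 4.024. Critical value: ±2.576. Since |4.024| > 2.576, Reject H₀.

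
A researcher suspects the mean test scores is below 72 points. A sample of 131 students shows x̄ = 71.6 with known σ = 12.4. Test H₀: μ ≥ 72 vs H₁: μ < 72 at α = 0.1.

z = -0.369. Critical value: -1.28. Fail to reject H₀.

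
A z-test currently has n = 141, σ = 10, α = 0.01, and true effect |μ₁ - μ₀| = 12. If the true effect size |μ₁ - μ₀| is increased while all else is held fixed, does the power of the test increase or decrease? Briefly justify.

Power increases: a larger true effect increases the non-centrality λ = |μ₁ - μ₀|/(σ/√n).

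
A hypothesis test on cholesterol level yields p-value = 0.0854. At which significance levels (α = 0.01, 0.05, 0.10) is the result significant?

p = 0.0854. Significant at: α = 0.1.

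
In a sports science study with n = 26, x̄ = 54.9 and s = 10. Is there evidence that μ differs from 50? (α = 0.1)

t = (x̄ - μ₀)/(s/√n) = (54.9 - 50)/(10/√26) = 2.499. df = 25, critical t = ±1.708. Reject H₀.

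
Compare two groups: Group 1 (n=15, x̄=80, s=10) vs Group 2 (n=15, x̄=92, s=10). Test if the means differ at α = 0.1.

Pooled sp = 10.0. t = -3.286, df = 28. Critical t = ±1.701. Reject H₀.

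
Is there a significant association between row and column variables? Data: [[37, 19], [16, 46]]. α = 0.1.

χ² = 19.281. df = 1, critical = 2.706. Reject H₀. Variables are dependent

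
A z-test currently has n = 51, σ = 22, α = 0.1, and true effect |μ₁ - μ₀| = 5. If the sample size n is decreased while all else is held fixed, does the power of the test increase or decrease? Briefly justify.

Power decreases: a smaller n inflates the standard error σ/√n, pulling the sampling distribution under H₁ back toward the critical value.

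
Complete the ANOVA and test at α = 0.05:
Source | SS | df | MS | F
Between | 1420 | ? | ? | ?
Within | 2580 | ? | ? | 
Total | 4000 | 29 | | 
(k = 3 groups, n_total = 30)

df_between = 2, df_within = 27. MS_between = 710.0, MS_within = 95.56. F = 7.43, F_crit ≈ 3.354. Reject H₀.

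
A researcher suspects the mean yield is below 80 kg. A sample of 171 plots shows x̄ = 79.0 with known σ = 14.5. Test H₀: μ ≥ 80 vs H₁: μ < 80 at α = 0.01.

z = -0.902. Critical value: -2.33. Fail to reject H₀.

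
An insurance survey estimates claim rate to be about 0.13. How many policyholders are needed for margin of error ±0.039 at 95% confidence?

n = z²p(1-p)/E² = 1.96²×0.13×0.87/0.039² = 285.7 → n = 286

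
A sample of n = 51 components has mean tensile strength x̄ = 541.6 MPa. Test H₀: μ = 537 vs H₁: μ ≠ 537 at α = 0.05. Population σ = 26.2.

z = (x̄ - μ₀)/(σ/√n) = (541.6 - 537)/(26.2/√51) = 1.254. Critical value: ±1.96. Since |1.254| ≤ 1.96, Fail to reject H₀.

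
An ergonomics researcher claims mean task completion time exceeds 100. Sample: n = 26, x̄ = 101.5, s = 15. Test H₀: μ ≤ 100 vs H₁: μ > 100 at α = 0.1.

t = (101.5 - 100)/(15/√26) = 0.51, df = 25. Critical t = 1.316. Fail to reject H₀.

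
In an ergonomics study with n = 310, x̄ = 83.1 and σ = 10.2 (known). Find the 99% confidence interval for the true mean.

CI = x̄ ± z*(σ/√n) = 83.1 ± 2.576(10.2/√310) = 83.1 ± 1.49 = (81.61, 84.59)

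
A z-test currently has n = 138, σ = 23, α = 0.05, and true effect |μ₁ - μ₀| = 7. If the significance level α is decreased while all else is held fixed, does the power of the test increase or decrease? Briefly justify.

Power decreases: a smaller α raises the critical value, so less of the H₁ sampling distribution falls in the rejection region.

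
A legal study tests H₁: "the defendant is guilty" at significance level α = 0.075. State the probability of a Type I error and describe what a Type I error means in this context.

P(Type I error) = α = 0.075. A Type I error is rejecting H₀ when H₀ is actually true (false positive) — here, concluding that the defendant is guilty when in fact this is not the case. Consequence: convicting an innocent person.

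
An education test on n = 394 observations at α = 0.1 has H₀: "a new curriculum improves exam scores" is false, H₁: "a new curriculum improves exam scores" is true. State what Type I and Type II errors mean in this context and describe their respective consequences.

Type I (false positive): concluding that a new curriculum improves exam scores when it is not — adopting a curriculum that gives no real benefit — disruption for nothing. Type II (false negative): failing to conclude that a new curriculum improves exam scores when it is — keeping the old curriculum when the new one would have helped students. Which is costlier depends on domain priorities and is a judgement call rather than a statistical fact.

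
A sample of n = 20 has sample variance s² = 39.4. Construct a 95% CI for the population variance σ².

df = 19. χ²_{0.025} = 32.852, χ²_{0.975} = 8.907. CI for σ² = ((n-1)s²/χ²_{α/2}, (n-1)s²/χ²_{1-α/2}) = (19·39.4/32.852, 19·39.4/8.907) = (22.79, 84.05)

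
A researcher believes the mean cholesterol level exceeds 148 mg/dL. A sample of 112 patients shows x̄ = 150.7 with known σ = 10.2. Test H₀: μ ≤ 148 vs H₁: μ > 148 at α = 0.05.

z = 2.801. Critical value: 1.645. Reject H₀.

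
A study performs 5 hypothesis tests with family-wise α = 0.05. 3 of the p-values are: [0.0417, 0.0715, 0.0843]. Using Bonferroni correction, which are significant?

Bonferroni α = 0.05/5 = 0.01. None of the given p-values are significant.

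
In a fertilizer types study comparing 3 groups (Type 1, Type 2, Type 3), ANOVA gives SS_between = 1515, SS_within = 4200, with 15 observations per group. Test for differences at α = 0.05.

df_between = 2, df_within = 42. F = MS_between/MS_within = 757.5/100.0 = 7.575. F_crit ≈ 3.22. Reject H₀. At least one mean differs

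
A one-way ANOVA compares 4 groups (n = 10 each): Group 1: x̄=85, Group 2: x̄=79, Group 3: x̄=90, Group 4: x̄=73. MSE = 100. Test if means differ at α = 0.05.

Grand mean = 81.75. SS_between = 1627.5, MS_between = 542.5. F = 5.425, F_crit ≈ 2.866. Reject H₀.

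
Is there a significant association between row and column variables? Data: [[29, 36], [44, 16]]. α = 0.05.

χ² = 10.591. df = 1, critical = 3.841. Reject H₀. Variables are dependent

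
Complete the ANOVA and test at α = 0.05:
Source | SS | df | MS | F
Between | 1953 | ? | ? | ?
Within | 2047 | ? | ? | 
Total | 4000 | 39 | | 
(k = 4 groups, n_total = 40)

df_between = 3, df_within = 36. MS_between = 651.0, MS_within = 56.86. F = 11.449, F_crit ≈ 2.866. Reject H₀.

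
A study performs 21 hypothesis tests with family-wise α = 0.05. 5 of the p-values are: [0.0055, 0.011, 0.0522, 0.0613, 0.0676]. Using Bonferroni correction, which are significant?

Bonferroni α = 0.05/21 = 0.00238. None of the given p-values are significant.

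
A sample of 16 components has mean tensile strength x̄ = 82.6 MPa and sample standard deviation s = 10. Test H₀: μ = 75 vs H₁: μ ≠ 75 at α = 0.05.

t = (x̄ - μ₀)/(s/√n) = (82.6 - 75)/(10/√16) = 3.04. df = 15, critical t = ±2.131. Reject H₀.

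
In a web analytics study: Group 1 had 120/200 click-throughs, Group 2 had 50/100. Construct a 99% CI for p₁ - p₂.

p̂₁ = 0.6, p̂₂ = 0.5. Difference = 0.1. CI = (-0.057, 0.257)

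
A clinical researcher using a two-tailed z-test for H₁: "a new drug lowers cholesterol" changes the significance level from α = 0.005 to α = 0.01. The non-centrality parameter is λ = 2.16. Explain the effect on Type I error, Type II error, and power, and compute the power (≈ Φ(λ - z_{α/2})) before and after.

Increasing α from 0.005 to 0.01:
• Type I error rate increases (α is the Type I rate by definition).
• Critical value moves from z_{α/2} = 2.807 to 2.576, so power = Φ(λ - z_{α/2}) goes from Φ(2.16 - 2.807) = 0.259 to Φ(2.16 - 2.576) = 0.339.
• Type II error rate β = 1 - power therefore decreases (0.741 → 0.661).
Appropriate when false negatives are costly — here, shelving an effective drug — patients miss out on a treatment that would have helped.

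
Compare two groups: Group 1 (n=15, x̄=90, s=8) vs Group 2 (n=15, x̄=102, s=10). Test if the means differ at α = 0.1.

Pooled sp = 9.06. t = -3.629, df = 28. Critical t = ±1.701. Reject H₀.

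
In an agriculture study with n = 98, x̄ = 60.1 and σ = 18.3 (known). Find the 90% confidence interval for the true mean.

CI = x̄ ± z*(σ/√n) = 60.1 ± 1.645(18.3/√98) = 60.1 ± 3.04 = (57.06, 63.14)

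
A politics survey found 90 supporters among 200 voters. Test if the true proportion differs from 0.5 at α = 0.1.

p̂ = 0.45, p₀ = 0.5. z = (p̂ - p₀)/√(p₀(1-p₀)/n) = -1.414. Critical: ±1.645. Fail to reject H₀.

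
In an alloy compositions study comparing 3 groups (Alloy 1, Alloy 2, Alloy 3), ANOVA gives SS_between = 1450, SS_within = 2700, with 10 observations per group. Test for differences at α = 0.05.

df_between = 2, df_within = 27. F = MS_between/MS_within = 725.0/100.0 = 7.25. F_crit ≈ 3.354. Reject H₀. At least one mean differs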